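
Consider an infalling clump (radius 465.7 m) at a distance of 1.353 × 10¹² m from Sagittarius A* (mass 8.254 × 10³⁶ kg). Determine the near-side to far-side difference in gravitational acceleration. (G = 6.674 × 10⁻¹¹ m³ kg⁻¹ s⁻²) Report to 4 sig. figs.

4.143 × 10⁻⁷ m/s²

Δg = 4GMr/d³
   = 4 × (6.674 × 10⁻¹¹) × (8.254 × 10³⁶) × (465.7) / (1.353 × 10¹²)³
   = 4.143 × 10⁻⁷ m/s²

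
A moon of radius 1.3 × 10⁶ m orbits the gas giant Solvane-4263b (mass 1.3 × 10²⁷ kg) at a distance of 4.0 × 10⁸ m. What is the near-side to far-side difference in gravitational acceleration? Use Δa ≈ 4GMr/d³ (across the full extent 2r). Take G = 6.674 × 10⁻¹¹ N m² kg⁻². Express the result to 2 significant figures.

7.0 × 10⁻³ m/s²

The field gradient is 2GM/d³; across the full diameter 2r the difference is 4GMr/d³.
Δa = 4GMr/d³
   = 4 × (6.674 × 10⁻¹¹) × (1.3 × 10²⁷) × (1.3 × 10⁶) / (4.0 × 10⁸)³
   = 7.0 × 10⁻³ m/s²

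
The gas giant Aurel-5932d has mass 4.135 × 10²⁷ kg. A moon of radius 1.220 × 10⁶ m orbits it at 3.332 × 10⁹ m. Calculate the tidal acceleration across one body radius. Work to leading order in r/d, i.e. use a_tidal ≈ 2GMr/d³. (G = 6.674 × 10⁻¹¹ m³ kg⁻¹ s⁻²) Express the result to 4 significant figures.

Since r ≪ d, expand the inverse-square field across one radius to get the leading 2GMr/d³ term.
a_tidal = 2GMr/d³
        = 2 × (6.674 × 10⁻¹¹) × (4.135 × 10²⁷) × (1.220 × 10⁶) / (3.332 × 10⁹)³
        = 1.820 × 10⁻⁵ m/s²

1.820 × 10⁻⁵ m/s²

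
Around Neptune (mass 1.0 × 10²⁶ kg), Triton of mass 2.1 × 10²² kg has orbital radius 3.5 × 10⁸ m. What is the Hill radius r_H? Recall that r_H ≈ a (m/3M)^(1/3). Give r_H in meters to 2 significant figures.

r_H ≈ a (m/3M)^(1/3)
    = (3.5 × 10⁸) × (2.1 × 10²² / (3 × 1.0 × 10²⁶))^(1/3)
    = 1.4 × 10⁷ m

1.4 × 10⁷ m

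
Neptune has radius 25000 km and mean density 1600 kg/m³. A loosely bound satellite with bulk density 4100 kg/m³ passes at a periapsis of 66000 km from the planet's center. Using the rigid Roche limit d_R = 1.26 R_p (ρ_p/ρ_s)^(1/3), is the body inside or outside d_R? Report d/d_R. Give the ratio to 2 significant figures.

outside; d/d_R ≈ 2.9

d_R = 1.26 × (25000 km) × (1600/4100)^(1/3) = 23020 km
d/d_R = (66000) / (23020) = 2.9
Since d/d_R > 1, the body is outside the Roche limit.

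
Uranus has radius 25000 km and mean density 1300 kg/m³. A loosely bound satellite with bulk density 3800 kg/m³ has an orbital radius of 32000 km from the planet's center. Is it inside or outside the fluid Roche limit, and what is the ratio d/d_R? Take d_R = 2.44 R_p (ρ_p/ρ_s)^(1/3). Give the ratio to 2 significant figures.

inside; d/d_R ≈ 0.75

d_R = 2.44 × (25000 km) × (1300/3800)^(1/3) = 42660 km
d/d_R = (32000) / (42660) = 0.75
Since d/d_R < 1, the body is inside the Roche limit.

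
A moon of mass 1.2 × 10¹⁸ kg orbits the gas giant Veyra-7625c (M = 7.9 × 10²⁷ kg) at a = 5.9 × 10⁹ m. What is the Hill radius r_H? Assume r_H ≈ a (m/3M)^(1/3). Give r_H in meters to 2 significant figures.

2.2 × 10⁶ m

r_H ≈ a (m/3M)^(1/3)
    = (5.9 × 10⁹) × (1.2 × 10¹⁸ / (3 × 7.9 × 10²⁷))^(1/3)
    = 2.2 × 10⁶ m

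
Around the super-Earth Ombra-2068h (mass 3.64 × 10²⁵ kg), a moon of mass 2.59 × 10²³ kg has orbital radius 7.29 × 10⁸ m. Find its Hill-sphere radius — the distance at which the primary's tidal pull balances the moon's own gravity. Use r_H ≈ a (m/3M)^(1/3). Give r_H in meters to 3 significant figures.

9.72 × 10⁷ m

r_H ≈ a (m/3M)^(1/3)
    = (7.29 × 10⁸) × (2.59 × 10²³ / (3 × 3.64 × 10²⁵))^(1/3)
    = 9.72 × 10⁷ m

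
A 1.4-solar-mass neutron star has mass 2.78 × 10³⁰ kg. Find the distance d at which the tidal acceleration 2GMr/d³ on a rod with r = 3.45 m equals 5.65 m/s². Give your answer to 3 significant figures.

2GMr/d³ = a_tidal  ⇒  d = (2GMr / a_tidal)^(1/3)
d = (2 × 6.674×10⁻¹¹ × (2.78 × 10³⁰) × (3.45) / (5.65))^(1/3)
  = 6.10 × 10⁶ m

6.10 × 10⁶ m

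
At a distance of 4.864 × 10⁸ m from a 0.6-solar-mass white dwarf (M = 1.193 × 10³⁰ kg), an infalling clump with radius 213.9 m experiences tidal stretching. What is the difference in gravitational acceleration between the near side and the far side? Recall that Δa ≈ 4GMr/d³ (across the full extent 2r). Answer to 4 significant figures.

5.920 × 10⁻⁴ m/s²

a_tidal = 4GMr/d³
        = 4 × (6.674 × 10⁻¹¹) × (1.193 × 10³⁰) × (213.9) / (4.864 × 10⁸)³
        = 5.920 × 10⁻⁴ m/s²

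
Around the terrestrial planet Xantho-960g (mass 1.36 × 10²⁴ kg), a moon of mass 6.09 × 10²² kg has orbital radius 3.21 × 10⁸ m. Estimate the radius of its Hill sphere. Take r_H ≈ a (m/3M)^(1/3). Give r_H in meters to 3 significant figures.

7.90 × 10⁷ m

r_H ≈ a (m/3M)^(1/3)
    = (3.21 × 10⁸) × (6.09 × 10²² / (3 × 1.36 × 10²⁴))^(1/3)
    = 7.90 × 10⁷ m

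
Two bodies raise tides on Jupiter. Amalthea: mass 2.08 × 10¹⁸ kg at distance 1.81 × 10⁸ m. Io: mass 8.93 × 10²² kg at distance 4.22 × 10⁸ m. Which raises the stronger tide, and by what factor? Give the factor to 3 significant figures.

Io, by a factor of ≈ 3390

The tide-raising term goes as M/d³ (the gradient of a 1/d² field).
Amalthea: (2.08 × 10¹⁸) / (1.81 × 10⁸)³ = 3.508 × 10⁻⁷
Io: (8.93 × 10²²) / (4.22 × 10⁸)³ = 1.188 × 10⁻³
Ratio (larger/smaller) = 3390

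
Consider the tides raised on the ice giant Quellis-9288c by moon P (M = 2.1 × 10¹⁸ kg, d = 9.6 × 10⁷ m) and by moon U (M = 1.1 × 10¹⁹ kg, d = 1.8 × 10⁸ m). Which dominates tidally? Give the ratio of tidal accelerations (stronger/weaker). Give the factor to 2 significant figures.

Tidal stretch scales as M/d³; compute that for each body.
Moon P: (2.1 × 10¹⁸) / (9.6 × 10⁷)³ = 2.374 × 10⁻⁶
Moon U: (1.1 × 10¹⁹) / (1.8 × 10⁸)³ = 1.886 × 10⁻⁶
Ratio (larger/smaller) = 1.3

Moon P, by a factor of ≈ 1.3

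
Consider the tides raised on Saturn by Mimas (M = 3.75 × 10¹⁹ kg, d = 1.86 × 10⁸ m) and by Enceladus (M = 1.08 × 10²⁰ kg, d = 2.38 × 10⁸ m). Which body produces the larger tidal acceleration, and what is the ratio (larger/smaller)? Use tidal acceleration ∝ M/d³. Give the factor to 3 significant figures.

Enceladus, by a factor of ≈ 1.37

Tidal acceleration ∝ M/d³, so compare M/d³ for each.
Mimas: (3.75 × 10¹⁹) / (1.86 × 10⁸)³ = 5.828 × 10⁻⁶
Enceladus: (1.08 × 10²⁰) / (2.38 × 10⁸)³ = 8.011 × 10⁻⁶
Ratio (larger/smaller) = 1.37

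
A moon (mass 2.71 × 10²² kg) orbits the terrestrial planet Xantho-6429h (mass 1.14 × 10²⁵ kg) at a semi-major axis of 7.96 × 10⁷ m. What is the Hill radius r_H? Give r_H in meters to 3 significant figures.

7.37 × 10⁶ m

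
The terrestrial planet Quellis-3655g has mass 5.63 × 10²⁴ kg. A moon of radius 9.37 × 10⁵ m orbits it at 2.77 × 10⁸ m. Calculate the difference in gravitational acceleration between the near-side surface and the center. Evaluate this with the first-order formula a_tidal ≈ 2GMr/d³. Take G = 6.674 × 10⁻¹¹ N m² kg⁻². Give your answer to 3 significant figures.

The tidal stretch is the gradient of GM/d² times the body's extent r, hence the 1/d³ dependence.
Δa = 2GMr/d³
   = 2 × (6.674 × 10⁻¹¹) × (5.63 × 10²⁴) × (9.37 × 10⁵) / (2.77 × 10⁸)³
   = 3.31 × 10⁻⁵ m/s²

3.31 × 10⁻⁵ m/s²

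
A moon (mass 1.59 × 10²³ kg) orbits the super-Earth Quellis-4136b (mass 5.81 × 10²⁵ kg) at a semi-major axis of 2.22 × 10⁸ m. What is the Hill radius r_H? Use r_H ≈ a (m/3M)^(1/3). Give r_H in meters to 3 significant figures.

r_H ≈ a (m/3M)^(1/3)
    = (2.22 × 10⁸) × (1.59 × 10²³ / (3 × 5.81 × 10²⁵))^(1/3)
    = 2.15 × 10⁷ m

2.15 × 10⁷ m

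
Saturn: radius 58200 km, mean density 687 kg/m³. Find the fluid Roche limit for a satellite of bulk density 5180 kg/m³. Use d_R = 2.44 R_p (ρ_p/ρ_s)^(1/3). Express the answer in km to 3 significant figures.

72400 km

d_R = 2.44 × 58200 km × (687/5180)^(1/3)
    = 72400 km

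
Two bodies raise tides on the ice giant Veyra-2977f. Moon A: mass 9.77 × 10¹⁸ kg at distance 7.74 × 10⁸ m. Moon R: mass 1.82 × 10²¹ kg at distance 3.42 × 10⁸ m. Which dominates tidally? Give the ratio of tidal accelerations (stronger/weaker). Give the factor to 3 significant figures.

Moon R, by a factor of ≈ 2160

Tidal acceleration ∝ M/d³, so compare M/d³ for each.
Moon A: (9.77 × 10¹⁸) / (7.74 × 10⁸)³ = 2.107 × 10⁻⁸
Moon R: (1.82 × 10²¹) / (3.42 × 10⁸)³ = 4.550 × 10⁻⁵
Ratio (larger/smaller) = 2160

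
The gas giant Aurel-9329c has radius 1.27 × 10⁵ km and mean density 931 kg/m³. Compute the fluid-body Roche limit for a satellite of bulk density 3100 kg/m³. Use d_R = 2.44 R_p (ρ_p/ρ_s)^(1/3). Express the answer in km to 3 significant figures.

d_R = 2.44 × 1.27 × 10⁵ km × (931/3100)^(1/3)
    = 2.08 × 10⁵ km

2.08 × 10⁵ km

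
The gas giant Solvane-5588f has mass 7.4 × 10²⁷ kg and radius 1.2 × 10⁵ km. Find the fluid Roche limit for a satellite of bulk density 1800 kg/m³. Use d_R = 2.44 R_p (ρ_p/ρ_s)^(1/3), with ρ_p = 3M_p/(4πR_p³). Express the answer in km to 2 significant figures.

ρ_p = 3M_p/(4πR_p³) = 3 × (7.4 × 10²⁷) / (4π × (1.2 × 10⁸ m)³) = 1000 kg/m³
d_R = 2.44 × 1.2 × 10⁵ km × (1000/1800)^(1/3)
    = 2.4 × 10⁵ km

2.4 × 10⁵ km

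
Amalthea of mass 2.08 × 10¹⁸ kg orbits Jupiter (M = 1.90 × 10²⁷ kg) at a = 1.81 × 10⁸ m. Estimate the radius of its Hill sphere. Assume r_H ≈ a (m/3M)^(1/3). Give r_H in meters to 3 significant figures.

1.29 × 10⁵ m

r_H ≈ a (m/3M)^(1/3)
    = (1.81 × 10⁸) × (2.08 × 10¹⁸ / (3 × 1.90 × 10²⁷))^(1/3)
    = 1.29 × 10⁵ m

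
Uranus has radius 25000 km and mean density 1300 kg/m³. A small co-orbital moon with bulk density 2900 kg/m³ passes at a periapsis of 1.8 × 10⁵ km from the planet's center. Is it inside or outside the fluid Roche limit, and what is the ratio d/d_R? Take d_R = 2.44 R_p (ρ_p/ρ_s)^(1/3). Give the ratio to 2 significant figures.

d_R = 2.44 × (25000 km) × (1300/2900)^(1/3) = 46690 km
d/d_R = (1.8 × 10⁵) / (46690) = 3.9
Since d/d_R > 1, the body is outside the Roche limit.

outside; d/d_R ≈ 3.9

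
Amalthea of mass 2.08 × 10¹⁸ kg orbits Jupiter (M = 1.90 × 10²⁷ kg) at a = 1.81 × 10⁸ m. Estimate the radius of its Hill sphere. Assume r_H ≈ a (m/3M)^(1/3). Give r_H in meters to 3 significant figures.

1.29 × 10⁵ m

r_H ≈ a (m/3M)^(1/3)
    = (1.81 × 10⁸) × (2.08 × 10¹⁸ / (3 × 1.90 × 10²⁷))^(1/3)
    = 1.29 × 10⁵ m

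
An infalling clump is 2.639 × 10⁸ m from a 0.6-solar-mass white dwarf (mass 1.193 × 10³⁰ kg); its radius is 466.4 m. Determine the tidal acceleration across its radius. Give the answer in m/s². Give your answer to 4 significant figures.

Since r ≪ d, expand the inverse-square field across one radius to get the leading 2GMr/d³ term.
Δa = 2GMr/d³
   = 2 × (6.674 × 10⁻¹¹) × (1.193 × 10³⁰) × (466.4) / (2.639 × 10⁸)³
   = 4.041 × 10⁻³ m/s²

4.041 × 10⁻³ m/s²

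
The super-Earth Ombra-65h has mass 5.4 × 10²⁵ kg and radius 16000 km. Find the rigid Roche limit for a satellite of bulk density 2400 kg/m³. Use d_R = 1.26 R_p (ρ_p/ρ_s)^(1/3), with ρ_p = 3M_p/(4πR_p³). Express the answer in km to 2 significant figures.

ρ_p = 3M_p/(4πR_p³) = 3 × (5.4 × 10²⁵) / (4π × (1.6 × 10⁷ m)³) = 3100 kg/m³
d_R = 1.26 × 16000 km × (3100/2400)^(1/3)
    = 22000 km

22000 km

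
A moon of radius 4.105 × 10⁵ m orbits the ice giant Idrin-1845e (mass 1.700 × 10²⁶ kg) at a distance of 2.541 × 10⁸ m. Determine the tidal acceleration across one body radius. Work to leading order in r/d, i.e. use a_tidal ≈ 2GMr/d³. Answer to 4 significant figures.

Δa = 2GMr/d³
   = 2 × (6.674 × 10⁻¹¹) × (1.700 × 10²⁶) × (4.105 × 10⁵) / (2.541 × 10⁸)³
   = 5.678 × 10⁻⁴ m/s²

5.678 × 10⁻⁴ m/s²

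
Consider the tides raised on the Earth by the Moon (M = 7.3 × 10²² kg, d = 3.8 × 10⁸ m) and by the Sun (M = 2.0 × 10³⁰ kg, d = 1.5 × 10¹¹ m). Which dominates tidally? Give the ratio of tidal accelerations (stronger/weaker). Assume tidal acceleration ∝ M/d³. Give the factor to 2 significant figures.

The Moon, by a factor of ≈ 2.2

Compare M/d³ for the two perturbers:
The Moon: (7.3 × 10²²) / (3.8 × 10⁸)³ = 1.330 × 10⁻³
The Sun: (2.0 × 10³⁰) / (1.5 × 10¹¹)³ = 5.926 × 10⁻⁴
Ratio (larger/smaller) = 2.2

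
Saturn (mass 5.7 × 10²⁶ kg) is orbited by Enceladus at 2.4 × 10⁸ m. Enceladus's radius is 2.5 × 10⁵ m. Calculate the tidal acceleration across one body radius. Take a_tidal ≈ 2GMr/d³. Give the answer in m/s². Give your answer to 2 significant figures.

1.4 × 10⁻³ m/s²

a_tidal = 2GMr/d³
        = 2 × (6.674 × 10⁻¹¹) × (5.7 × 10²⁶) × (2.5 × 10⁵) / (2.4 × 10⁸)³
        = 1.4 × 10⁻³ m/s²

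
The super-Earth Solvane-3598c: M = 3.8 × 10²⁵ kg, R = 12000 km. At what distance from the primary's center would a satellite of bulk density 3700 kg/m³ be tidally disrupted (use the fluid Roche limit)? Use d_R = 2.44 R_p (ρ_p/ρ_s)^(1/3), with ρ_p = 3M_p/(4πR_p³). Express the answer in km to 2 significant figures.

33000 km

ρ_p = 3M_p/(4πR_p³) = 3 × (3.8 × 10²⁵) / (4π × (1.2 × 10⁷ m)³) = 5200 kg/m³
d_R = 2.44 × 12000 km × (5200/3700)^(1/3)
    = 33000 km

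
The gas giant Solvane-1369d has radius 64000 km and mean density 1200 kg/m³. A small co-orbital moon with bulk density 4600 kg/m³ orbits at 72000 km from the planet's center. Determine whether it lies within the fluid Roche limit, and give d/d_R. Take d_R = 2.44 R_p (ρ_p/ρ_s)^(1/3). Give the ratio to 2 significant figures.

d_R = 2.44 × (64000 km) × (1200/4600)^(1/3) = 99780 km
d/d_R = (72000) / (99780) = 0.72
Since d/d_R < 1, the body is inside the Roche limit.

inside; d/d_R ≈ 0.72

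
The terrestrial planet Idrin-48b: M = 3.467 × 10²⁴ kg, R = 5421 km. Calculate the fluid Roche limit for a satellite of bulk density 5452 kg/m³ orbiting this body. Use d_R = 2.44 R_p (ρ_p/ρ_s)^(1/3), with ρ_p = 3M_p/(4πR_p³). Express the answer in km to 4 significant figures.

ρ_p = 3M_p/(4πR_p³) = 3 × (3.467 × 10²⁴) / (4π × (5.421 × 10⁶ m)³) = 5195 kg/m³
d_R = 2.44 × 5421 km × (5195/5452)^(1/3)
    = 13020 km

13020 km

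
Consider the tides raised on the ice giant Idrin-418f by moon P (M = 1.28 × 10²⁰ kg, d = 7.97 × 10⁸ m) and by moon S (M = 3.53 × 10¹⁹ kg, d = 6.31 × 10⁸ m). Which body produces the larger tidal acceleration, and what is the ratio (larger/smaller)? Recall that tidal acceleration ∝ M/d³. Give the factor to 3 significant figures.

Tidal stretch scales as M/d³; compute that for each body.
Moon P: (1.28 × 10²⁰) / (7.97 × 10⁸)³ = 2.528 × 10⁻⁷
Moon S: (3.53 × 10¹⁹) / (6.31 × 10⁸)³ = 1.405 × 10⁻⁷
Ratio (larger/smaller) = 1.80

Moon P, by a factor of ≈ 1.80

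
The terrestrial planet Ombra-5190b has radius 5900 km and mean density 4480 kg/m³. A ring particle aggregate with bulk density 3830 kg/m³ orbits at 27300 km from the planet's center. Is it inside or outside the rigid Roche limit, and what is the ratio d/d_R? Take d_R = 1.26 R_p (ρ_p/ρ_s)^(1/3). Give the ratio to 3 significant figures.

outside; d/d_R ≈ 3.49

d_R = 1.26 × (5900 km) × (4480/3830)^(1/3) = 7833 km
d/d_R = (27300) / (7833) = 3.49
Since d/d_R > 1, the body is outside the Roche limit.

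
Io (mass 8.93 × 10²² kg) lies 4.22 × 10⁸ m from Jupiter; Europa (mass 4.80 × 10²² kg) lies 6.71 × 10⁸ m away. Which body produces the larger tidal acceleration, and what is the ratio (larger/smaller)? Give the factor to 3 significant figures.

Io, by a factor of ≈ 7.48

Tidal acceleration ∝ M/d³, so compare M/d³ for each.
Io: (8.93 × 10²²) / (4.22 × 10⁸)³ = 1.188 × 10⁻³
Europa: (4.80 × 10²²) / (6.71 × 10⁸)³ = 1.589 × 10⁻⁴
Ratio (larger/smaller) = 7.48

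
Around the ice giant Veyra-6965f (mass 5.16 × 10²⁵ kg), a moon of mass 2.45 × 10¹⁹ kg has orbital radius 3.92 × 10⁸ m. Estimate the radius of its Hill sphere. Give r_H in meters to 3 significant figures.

2.12 × 10⁶ m

r_H ≈ a (m/3M)^(1/3)
    = (3.92 × 10⁸) × (2.45 × 10¹⁹ / (3 × 5.16 × 10²⁵))^(1/3)
    = 2.12 × 10⁶ m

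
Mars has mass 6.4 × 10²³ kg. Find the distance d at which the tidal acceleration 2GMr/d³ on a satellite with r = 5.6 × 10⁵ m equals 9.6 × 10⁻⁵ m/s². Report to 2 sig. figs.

2GMr/d³ = a_tidal  ⇒  d = (2GMr / a_tidal)^(1/3)
d = (2 × 6.674×10⁻¹¹ × (6.4 × 10²³) × (5.6 × 10⁵) / (9.6 × 10⁻⁵))^(1/3)
  = 7.9 × 10⁷ m

7.9 × 10⁷ m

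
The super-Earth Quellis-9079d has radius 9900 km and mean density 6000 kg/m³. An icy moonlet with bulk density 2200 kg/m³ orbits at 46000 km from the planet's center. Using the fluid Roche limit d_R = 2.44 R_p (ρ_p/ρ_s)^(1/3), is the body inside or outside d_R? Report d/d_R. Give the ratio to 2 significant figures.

d_R = 2.44 × (9900 km) × (6000/2200)^(1/3) = 33750 km
d/d_R = (46000) / (33750) = 1.4
Since d/d_R > 1, the body is outside the Roche limit.

outside; d/d_R ≈ 1.4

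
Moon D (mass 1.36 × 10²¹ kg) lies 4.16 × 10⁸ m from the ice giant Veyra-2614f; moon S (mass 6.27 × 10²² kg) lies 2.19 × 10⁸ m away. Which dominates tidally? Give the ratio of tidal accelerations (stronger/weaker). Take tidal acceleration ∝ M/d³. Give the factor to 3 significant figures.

Moon S, by a factor of ≈ 316

Tidal stretch scales as M/d³; compute that for each body.
Moon D: (1.36 × 10²¹) / (4.16 × 10⁸)³ = 1.889 × 10⁻⁵
Moon S: (6.27 × 10²²) / (2.19 × 10⁸)³ = 5.969 × 10⁻³
Ratio (larger/smaller) = 316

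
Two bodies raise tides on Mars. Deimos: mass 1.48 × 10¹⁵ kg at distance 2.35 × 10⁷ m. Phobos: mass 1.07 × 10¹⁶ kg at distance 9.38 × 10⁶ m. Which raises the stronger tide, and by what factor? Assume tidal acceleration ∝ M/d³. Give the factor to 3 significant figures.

Phobos, by a factor of ≈ 114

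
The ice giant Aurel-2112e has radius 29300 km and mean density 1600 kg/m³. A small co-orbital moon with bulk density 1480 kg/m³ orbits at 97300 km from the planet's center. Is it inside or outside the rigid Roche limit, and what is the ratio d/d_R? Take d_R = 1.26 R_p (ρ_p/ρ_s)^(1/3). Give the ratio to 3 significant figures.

outside; d/d_R ≈ 2.57

d_R = 1.26 × (29300 km) × (1600/1480)^(1/3) = 37890 km
d/d_R = (97300) / (37890) = 2.57
Since d/d_R > 1, the body is outside the Roche limit.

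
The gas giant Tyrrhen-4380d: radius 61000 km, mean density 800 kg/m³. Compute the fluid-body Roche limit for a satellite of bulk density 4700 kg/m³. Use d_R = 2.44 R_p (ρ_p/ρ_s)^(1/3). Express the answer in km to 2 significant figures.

82000 km

d_R = 2.44 × 61000 km × (800/4700)^(1/3)
    = 82000 km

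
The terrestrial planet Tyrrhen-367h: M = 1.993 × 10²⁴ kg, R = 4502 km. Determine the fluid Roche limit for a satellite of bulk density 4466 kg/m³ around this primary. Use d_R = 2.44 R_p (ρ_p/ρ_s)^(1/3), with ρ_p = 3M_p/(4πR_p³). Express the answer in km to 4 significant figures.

ρ_p = 3M_p/(4πR_p³) = 3 × (1.993 × 10²⁴) / (4π × (4.502 × 10⁶ m)³) = 5214 kg/m³
d_R = 2.44 × 4502 km × (5214/4466)^(1/3)
    = 11570 km

11570 km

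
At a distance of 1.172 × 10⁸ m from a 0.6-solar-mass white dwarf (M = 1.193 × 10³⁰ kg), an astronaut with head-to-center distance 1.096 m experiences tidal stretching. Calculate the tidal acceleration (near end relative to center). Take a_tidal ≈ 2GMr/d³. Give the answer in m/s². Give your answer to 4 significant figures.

1.084 × 10⁻⁴ m/s²

Δa = 2GMr/d³
   = 2 × (6.674 × 10⁻¹¹) × (1.193 × 10³⁰) × (1.096) / (1.172 × 10⁸)³
   = 1.084 × 10⁻⁴ m/s²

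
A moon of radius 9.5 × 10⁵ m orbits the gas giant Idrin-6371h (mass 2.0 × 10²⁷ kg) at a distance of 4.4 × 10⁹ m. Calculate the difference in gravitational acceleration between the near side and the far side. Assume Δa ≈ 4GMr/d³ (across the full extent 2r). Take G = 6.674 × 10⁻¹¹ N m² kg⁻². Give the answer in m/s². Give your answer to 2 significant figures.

6.0 × 10⁻⁶ m/s²

The field gradient is 2GM/d³; across the full diameter 2r the difference is 4GMr/d³.
a_tidal = 4GMr/d³
        = 4 × (6.674 × 10⁻¹¹) × (2.0 × 10²⁷) × (9.5 × 10⁵) / (4.4 × 10⁹)³
        = 6.0 × 10⁻⁶ m/s²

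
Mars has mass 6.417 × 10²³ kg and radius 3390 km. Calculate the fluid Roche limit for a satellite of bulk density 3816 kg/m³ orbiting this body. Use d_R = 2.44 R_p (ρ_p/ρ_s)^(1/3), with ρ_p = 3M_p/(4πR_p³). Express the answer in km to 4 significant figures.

8355 km

ρ_p = 3M_p/(4πR_p³) = 3 × (6.417 × 10²³) / (4π × (3.390 × 10⁶ m)³) = 3932 kg/m³
d_R = 2.44 × 3390 km × (3932/3816)^(1/3)
    = 8355 km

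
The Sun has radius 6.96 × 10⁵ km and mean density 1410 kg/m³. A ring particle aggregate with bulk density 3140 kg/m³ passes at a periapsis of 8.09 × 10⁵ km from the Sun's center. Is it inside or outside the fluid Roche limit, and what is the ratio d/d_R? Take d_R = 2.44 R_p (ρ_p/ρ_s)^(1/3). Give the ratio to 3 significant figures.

inside; d/d_R ≈ 0.622

d_R = 2.44 × (6.96 × 10⁵ km) × (1410/3140)^(1/3) = 1.300 × 10⁶ km
d/d_R = (8.09 × 10⁵) / (1.300 × 10⁶) = 0.622
Since d/d_R < 1, the body is inside the Roche limit.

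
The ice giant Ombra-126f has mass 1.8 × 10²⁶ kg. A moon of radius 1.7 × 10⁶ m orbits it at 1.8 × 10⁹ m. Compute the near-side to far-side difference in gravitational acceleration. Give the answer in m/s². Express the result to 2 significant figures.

The field gradient is 2GM/d³; across the full diameter 2r the difference is 4GMr/d³.
Δa = 4GMr/d³
   = 4 × (6.674 × 10⁻¹¹) × (1.8 × 10²⁶) × (1.7 × 10⁶) / (1.8 × 10⁹)³
   = 1.4 × 10⁻⁵ m/s²

1.4 × 10⁻⁵ m/s²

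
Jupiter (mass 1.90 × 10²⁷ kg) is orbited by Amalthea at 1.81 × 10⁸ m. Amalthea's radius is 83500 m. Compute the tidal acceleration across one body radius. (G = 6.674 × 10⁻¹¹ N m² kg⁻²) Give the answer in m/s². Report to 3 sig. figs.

Differencing GM/(d−r)² and GM/d² to first order in r/d gives 2GMr/d³.
Δa = 2GMr/d³
   = 2 × (6.674 × 10⁻¹¹) × (1.90 × 10²⁷) × (83500) / (1.81 × 10⁸)³
   = 3.57 × 10⁻³ m/s²

3.57 × 10⁻³ m/s²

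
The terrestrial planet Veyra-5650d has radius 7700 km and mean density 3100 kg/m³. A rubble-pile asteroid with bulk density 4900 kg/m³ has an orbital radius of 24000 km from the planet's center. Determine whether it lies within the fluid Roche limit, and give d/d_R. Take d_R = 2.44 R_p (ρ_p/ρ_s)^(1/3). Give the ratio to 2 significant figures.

outside; d/d_R ≈ 1.5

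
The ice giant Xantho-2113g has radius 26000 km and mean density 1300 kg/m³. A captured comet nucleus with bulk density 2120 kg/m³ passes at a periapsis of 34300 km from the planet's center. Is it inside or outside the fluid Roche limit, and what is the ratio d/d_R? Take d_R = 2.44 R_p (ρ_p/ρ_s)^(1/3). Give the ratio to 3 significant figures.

d_R = 2.44 × (26000 km) × (1300/2120)^(1/3) = 53900 km
d/d_R = (34300) / (53900) = 0.636
Since d/d_R < 1, the body is inside the Roche limit.

inside; d/d_R ≈ 0.636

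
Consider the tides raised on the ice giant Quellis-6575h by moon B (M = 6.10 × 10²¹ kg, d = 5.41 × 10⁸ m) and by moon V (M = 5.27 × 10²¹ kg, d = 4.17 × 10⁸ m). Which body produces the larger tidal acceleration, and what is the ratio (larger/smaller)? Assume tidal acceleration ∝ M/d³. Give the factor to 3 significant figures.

Moon V, by a factor of ≈ 1.89

Compare M/d³ for the two perturbers:
Moon B: (6.10 × 10²¹) / (5.41 × 10⁸)³ = 3.852 × 10⁻⁵
Moon V: (5.27 × 10²¹) / (4.17 × 10⁸)³ = 7.268 × 10⁻⁵
Ratio (larger/smaller) = 1.89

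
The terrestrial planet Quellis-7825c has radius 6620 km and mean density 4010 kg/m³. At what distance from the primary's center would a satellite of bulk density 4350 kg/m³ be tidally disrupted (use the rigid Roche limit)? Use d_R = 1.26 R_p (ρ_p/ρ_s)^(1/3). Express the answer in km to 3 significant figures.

d_R = 1.26 × 6620 km × (4010/4350)^(1/3)
    = 8120 km

8120 km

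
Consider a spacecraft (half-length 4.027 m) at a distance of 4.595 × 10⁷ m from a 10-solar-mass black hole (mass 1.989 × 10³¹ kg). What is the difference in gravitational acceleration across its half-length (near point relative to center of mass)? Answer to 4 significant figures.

Differencing GM/(d−r)² and GM/d² to first order in r/d gives 2GMr/d³.
Δa = 2GMr/d³
   = 2 × (6.674 × 10⁻¹¹) × (1.989 × 10³¹) × (4.027) / (4.595 × 10⁷)³
   = 1.102 × 10⁻¹ m/s²

1.102 × 10⁻¹ m/s²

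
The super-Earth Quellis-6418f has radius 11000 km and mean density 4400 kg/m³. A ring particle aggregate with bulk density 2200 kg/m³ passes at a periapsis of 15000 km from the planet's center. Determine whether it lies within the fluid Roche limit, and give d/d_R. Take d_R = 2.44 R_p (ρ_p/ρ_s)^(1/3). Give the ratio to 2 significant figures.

inside; d/d_R ≈ 0.44

d_R = 2.44 × (11000 km) × (4400/2200)^(1/3) = 33820 km
d/d_R = (15000) / (33820) = 0.44
Since d/d_R < 1, the body is inside the Roche limit.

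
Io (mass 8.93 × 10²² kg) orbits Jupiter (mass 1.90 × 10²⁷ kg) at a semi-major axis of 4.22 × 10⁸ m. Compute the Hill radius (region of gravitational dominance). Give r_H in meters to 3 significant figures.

1.06 × 10⁷ m

r_H ≈ a (m/3M)^(1/3)
    = (4.22 × 10⁸) × (8.93 × 10²² / (3 × 1.90 × 10²⁷))^(1/3)
    = 1.06 × 10⁷ m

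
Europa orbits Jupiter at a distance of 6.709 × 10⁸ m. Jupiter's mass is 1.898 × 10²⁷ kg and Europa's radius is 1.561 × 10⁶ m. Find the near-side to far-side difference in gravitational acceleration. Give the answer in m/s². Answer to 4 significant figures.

2.619 × 10⁻³ m/s²

Δa = 4GMr/d³
   = 4 × (6.674 × 10⁻¹¹) × (1.898 × 10²⁷) × (1.561 × 10⁶) / (6.709 × 10⁸)³
   = 2.619 × 10⁻³ m/s²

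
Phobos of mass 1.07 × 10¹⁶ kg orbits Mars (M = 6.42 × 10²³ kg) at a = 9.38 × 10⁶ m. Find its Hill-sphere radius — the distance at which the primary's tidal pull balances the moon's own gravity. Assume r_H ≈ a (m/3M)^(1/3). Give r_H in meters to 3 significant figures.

1.66 × 10⁴ m

r_H ≈ a (m/3M)^(1/3)
    = (9.38 × 10⁶) × (1.07 × 10¹⁶ / (3 × 6.42 × 10²³))^(1/3)
    = 1.66 × 10⁴ m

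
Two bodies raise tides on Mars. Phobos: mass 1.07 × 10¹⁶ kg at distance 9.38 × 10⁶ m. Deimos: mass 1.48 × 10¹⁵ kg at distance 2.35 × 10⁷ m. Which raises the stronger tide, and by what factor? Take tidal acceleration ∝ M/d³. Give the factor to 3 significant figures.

The tide-raising term goes as M/d³ (the gradient of a 1/d² field).
Phobos: (1.07 × 10¹⁶) / (9.38 × 10⁶)³ = 1.297 × 10⁻⁵
Deimos: (1.48 × 10¹⁵) / (2.35 × 10⁷)³ = 1.140 × 10⁻⁷
Ratio (larger/smaller) = 114

Phobos, by a factor of ≈ 114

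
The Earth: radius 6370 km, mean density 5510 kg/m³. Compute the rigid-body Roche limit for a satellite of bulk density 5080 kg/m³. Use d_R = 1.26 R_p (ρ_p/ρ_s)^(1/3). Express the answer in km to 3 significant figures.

8250 km

d_R = 1.26 × 6370 km × (5510/5080)^(1/3)
    = 8250 km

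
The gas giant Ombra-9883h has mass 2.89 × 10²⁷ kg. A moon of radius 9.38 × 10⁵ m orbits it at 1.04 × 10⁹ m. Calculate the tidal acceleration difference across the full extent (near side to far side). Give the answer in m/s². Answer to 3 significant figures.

a_tidal = 4GMr/d³
        = 4 × (6.674 × 10⁻¹¹) × (2.89 × 10²⁷) × (9.38 × 10⁵) / (1.04 × 10⁹)³
        = 6.43 × 10⁻⁴ m/s²

6.43 × 10⁻⁴ m/s²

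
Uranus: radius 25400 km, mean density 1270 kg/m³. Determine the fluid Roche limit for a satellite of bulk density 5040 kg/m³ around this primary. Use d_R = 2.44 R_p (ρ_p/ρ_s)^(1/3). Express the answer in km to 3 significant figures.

39100 km

d_R = 2.44 × 25400 km × (1270/5040)^(1/3)
    = 39100 km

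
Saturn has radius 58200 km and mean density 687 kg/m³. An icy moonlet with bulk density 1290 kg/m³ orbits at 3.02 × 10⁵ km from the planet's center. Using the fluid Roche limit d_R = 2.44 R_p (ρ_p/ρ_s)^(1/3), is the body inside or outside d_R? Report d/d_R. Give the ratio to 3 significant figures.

outside; d/d_R ≈ 2.62

d_R = 2.44 × (58200 km) × (687/1290)^(1/3) = 1.151 × 10⁵ km
d/d_R = (3.02 × 10⁵) / (1.151 × 10⁵) = 2.62
Since d/d_R > 1, the body is outside the Roche limit.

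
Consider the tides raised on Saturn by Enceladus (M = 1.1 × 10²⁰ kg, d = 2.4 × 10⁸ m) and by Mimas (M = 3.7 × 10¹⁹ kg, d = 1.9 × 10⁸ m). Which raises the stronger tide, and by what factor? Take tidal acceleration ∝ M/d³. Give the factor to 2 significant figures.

The tide-raising term goes as M/d³ (the gradient of a 1/d² field).
Enceladus: (1.1 × 10²⁰) / (2.4 × 10⁸)³ = 7.957 × 10⁻⁶
Mimas: (3.7 × 10¹⁹) / (1.9 × 10⁸)³ = 5.394 × 10⁻⁶
Ratio (larger/smaller) = 1.5

Enceladus, by a factor of ≈ 1.5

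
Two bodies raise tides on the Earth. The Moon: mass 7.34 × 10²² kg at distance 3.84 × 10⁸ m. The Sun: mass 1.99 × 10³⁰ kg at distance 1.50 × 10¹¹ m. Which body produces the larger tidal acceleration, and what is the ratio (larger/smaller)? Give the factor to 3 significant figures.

Tidal stretch scales as M/d³; compute that for each body.
The Moon: (7.34 × 10²²) / (3.84 × 10⁸)³ = 1.296 × 10⁻³
The Sun: (1.99 × 10³⁰) / (1.50 × 10¹¹)³ = 5.896 × 10⁻⁴
Ratio (larger/smaller) = 2.20

The Moon, by a factor of ≈ 2.20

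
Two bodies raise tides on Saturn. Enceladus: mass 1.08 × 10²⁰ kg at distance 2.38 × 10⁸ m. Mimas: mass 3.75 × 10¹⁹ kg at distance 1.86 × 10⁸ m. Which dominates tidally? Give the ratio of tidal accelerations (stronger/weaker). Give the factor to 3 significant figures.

Enceladus, by a factor of ≈ 1.37

Compare M/d³ for the two perturbers:
Enceladus: (1.08 × 10²⁰) / (2.38 × 10⁸)³ = 8.011 × 10⁻⁶
Mimas: (3.75 × 10¹⁹) / (1.86 × 10⁸)³ = 5.828 × 10⁻⁶
Ratio (larger/smaller) = 1.37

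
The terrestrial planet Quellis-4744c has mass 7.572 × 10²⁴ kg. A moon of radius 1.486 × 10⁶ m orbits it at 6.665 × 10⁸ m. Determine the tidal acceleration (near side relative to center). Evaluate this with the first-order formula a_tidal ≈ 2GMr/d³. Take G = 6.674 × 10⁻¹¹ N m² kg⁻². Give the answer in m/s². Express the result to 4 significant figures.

Δg = 2GMr/d³
   = 2 × (6.674 × 10⁻¹¹) × (7.572 × 10²⁴) × (1.486 × 10⁶) / (6.665 × 10⁸)³
   = 5.073 × 10⁻⁶ m/s²

5.073 × 10⁻⁶ m/s²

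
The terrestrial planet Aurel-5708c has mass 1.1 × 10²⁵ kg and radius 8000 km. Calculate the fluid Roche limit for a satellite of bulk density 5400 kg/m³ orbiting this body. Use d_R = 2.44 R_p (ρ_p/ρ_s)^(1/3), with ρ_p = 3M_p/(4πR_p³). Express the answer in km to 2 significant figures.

19000 km

ρ_p = 3M_p/(4πR_p³) = 3 × (1.1 × 10²⁵) / (4π × (8.0 × 10⁶ m)³) = 5100 kg/m³
d_R = 2.44 × 8000 km × (5100/5400)^(1/3)
    = 19000 km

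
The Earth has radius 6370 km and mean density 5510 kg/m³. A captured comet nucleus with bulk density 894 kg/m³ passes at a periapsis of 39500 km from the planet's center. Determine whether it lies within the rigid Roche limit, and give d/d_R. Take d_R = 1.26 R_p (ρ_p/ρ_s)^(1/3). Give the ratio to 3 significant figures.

d_R = 1.26 × (6370 km) × (5510/894)^(1/3) = 14720 km
d/d_R = (39500) / (14720) = 2.68
Since d/d_R > 1, the body is outside the Roche limit.

outside; d/d_R ≈ 2.68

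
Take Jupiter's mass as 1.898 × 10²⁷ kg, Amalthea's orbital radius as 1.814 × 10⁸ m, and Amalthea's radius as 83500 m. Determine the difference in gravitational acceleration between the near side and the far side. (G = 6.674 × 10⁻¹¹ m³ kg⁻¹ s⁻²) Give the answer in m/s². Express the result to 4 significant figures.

Δa = 4GMr/d³
   = 4 × (6.674 × 10⁻¹¹) × (1.898 × 10²⁷) × (83500) / (1.814 × 10⁸)³
   = 7.088 × 10⁻³ m/s²

7.088 × 10⁻³ m/s²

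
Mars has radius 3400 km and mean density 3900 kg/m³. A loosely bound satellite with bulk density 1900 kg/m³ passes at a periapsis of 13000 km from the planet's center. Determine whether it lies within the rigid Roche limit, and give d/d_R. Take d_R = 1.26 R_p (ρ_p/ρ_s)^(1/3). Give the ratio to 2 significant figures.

outside; d/d_R ≈ 2.4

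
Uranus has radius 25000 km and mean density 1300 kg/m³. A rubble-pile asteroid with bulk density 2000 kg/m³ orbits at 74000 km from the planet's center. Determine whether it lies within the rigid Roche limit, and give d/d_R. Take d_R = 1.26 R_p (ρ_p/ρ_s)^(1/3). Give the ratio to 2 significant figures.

outside; d/d_R ≈ 2.7

d_R = 1.26 × (25000 km) × (1300/2000)^(1/3) = 27290 km
d/d_R = (74000) / (27290) = 2.7
Since d/d_R > 1, the body is outside the Roche limit.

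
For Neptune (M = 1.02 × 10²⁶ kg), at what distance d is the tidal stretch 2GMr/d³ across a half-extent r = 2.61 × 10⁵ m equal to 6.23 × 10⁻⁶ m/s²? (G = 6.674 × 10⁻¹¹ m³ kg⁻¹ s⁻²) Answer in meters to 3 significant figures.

2GMr/d³ = a_tidal  ⇒  d = (2GMr / a_tidal)^(1/3)
d = (2 × 6.674×10⁻¹¹ × (1.02 × 10²⁶) × (2.61 × 10⁵) / (6.23 × 10⁻⁶))^(1/3)
  = 8.29 × 10⁸ m

8.29 × 10⁸ m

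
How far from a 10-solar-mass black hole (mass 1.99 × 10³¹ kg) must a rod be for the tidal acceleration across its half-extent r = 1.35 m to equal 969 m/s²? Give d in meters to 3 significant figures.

1.55 × 10⁶ m

2GMr/d³ = a_tidal  ⇒  d = (2GMr / a_tidal)^(1/3)
d = (2 × 6.674×10⁻¹¹ × (1.99 × 10³¹) × (1.35) / (969))^(1/3)
  = 1.55 × 10⁶ m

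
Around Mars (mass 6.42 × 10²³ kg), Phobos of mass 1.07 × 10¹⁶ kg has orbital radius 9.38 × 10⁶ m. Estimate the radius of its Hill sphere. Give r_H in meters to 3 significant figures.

1.66 × 10⁴ m

r_H ≈ a (m/3M)^(1/3)
    = (9.38 × 10⁶) × (1.07 × 10¹⁶ / (3 × 6.42 × 10²³))^(1/3)
    = 1.66 × 10⁴ m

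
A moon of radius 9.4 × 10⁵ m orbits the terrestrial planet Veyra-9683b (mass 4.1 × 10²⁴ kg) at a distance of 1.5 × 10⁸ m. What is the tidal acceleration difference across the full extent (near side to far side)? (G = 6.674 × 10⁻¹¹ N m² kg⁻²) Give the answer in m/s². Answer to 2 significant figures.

a_tidal = 4GMr/d³
        = 4 × (6.674 × 10⁻¹¹) × (4.1 × 10²⁴) × (9.4 × 10⁵) / (1.5 × 10⁸)³
        = 3.0 × 10⁻⁴ m/s²

3.0 × 10⁻⁴ m/s²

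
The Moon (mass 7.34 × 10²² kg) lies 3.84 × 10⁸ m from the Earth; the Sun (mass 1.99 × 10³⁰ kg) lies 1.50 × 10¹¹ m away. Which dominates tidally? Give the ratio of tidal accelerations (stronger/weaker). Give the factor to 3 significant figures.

The Moon, by a factor of ≈ 2.20

The tide-raising term goes as M/d³ (the gradient of a 1/d² field).
The Moon: (7.34 × 10²²) / (3.84 × 10⁸)³ = 1.296 × 10⁻³
The Sun: (1.99 × 10³⁰) / (1.50 × 10¹¹)³ = 5.896 × 10⁻⁴
Ratio (larger/smaller) = 2.20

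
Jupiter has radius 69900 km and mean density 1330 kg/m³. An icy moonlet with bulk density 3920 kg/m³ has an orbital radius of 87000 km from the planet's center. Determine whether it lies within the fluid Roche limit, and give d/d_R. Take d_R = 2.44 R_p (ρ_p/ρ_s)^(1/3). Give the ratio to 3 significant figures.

inside; d/d_R ≈ 0.731

d_R = 2.44 × (69900 km) × (1330/3920)^(1/3) = 1.190 × 10⁵ km
d/d_R = (87000) / (1.190 × 10⁵) = 0.731
Since d/d_R < 1, the body is inside the Roche limit.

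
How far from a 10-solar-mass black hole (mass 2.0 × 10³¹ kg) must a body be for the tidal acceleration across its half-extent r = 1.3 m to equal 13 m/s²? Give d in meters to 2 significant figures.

2GMr/d³ = a_tidal  ⇒  d = (2GMr / a_tidal)^(1/3)
d = (2 × 6.674×10⁻¹¹ × (2.0 × 10³¹) × (1.3) / (13))^(1/3)
  = 6.4 × 10⁶ m

6.4 × 10⁶ m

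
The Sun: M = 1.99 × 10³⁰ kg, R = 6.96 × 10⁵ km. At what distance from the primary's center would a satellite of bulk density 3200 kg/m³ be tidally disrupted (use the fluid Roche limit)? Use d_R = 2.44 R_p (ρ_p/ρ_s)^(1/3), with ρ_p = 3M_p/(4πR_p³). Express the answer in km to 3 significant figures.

1.29 × 10⁶ km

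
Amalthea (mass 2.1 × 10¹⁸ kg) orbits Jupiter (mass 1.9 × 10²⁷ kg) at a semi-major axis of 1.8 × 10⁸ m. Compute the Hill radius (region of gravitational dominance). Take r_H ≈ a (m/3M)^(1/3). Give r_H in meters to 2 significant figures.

r_H ≈ a (m/3M)^(1/3)
    = (1.8 × 10⁸) × (2.1 × 10¹⁸ / (3 × 1.9 × 10²⁷))^(1/3)
    = 1.3 × 10⁵ m

1.3 × 10⁵ m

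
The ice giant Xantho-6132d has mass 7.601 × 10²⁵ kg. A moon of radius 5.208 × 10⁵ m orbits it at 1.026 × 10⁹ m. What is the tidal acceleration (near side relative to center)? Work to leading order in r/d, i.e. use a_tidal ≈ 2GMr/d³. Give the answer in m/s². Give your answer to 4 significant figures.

Δa = 2GMr/d³
   = 2 × (6.674 × 10⁻¹¹) × (7.601 × 10²⁵) × (5.208 × 10⁵) / (1.026 × 10⁹)³
   = 4.892 × 10⁻⁶ m/s²

4.892 × 10⁻⁶ m/s²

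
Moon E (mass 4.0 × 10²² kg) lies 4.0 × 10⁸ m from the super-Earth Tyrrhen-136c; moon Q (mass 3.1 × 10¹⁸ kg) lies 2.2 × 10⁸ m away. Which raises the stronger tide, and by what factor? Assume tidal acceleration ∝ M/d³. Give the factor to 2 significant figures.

Moon E, by a factor of ≈ 2100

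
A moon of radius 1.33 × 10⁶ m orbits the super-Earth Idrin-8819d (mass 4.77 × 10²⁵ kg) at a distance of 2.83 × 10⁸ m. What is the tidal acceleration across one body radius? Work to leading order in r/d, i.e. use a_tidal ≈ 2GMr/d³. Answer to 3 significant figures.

3.74 × 10⁻⁴ m/s²

a_tidal = 2GMr/d³
        = 2 × (6.674 × 10⁻¹¹) × (4.77 × 10²⁵) × (1.33 × 10⁶) / (2.83 × 10⁸)³
        = 3.74 × 10⁻⁴ m/s²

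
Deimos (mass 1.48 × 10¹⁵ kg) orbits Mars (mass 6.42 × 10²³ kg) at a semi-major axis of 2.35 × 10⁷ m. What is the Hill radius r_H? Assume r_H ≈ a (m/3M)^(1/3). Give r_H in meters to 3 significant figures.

2.15 × 10⁴ m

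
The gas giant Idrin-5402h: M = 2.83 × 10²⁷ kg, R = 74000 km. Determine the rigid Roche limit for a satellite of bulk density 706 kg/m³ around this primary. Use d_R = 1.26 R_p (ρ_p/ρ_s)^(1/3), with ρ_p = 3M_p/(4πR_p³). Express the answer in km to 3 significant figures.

ρ_p = 3M_p/(4πR_p³) = 3 × (2.83 × 10²⁷) / (4π × (7.40 × 10⁷ m)³) = 1670 kg/m³
d_R = 1.26 × 74000 km × (1670/706)^(1/3)
    = 1.24 × 10⁵ km

1.24 × 10⁵ km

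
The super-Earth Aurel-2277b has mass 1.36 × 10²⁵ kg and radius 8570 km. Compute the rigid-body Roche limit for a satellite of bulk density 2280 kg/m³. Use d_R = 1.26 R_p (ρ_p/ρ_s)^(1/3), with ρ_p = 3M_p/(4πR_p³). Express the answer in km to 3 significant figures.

ρ_p = 3M_p/(4πR_p³) = 3 × (1.36 × 10²⁵) / (4π × (8.57 × 10⁶ m)³) = 5160 kg/m³
d_R = 1.26 × 8570 km × (5160/2280)^(1/3)
    = 14200 km

14200 km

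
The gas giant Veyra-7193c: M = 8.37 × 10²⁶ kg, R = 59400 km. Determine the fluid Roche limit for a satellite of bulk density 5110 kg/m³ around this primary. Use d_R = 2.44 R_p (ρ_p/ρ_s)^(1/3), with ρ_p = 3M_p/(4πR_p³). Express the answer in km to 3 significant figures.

ρ_p = 3M_p/(4πR_p³) = 3 × (8.37 × 10²⁶) / (4π × (5.94 × 10⁷ m)³) = 953 kg/m³
d_R = 2.44 × 59400 km × (953/5110)^(1/3)
    = 82800 km

82800 km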